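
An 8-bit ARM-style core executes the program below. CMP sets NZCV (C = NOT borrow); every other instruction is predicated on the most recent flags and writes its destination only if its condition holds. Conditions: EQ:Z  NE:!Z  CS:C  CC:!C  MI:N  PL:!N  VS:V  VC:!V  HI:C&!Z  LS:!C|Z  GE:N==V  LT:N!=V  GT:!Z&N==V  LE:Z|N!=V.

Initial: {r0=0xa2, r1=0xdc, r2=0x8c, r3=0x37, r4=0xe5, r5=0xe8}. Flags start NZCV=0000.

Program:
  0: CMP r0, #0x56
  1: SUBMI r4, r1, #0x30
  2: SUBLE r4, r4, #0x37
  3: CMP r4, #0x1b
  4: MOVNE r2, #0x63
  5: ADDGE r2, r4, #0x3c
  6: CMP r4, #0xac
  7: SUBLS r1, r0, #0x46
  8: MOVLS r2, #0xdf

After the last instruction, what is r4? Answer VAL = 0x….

VAL = 0xae

[0] flags=0011 → (cmp)
[1] flags=0011 MI?F → skip
[2] flags=0011 LE?T → r4=0xae
[3] flags=1010 → (cmp)
[4] flags=1010 NE?T → r2=0x63
[5] flags=1010 GE?F → skip
[6] flags=0010 → (cmp)
[7] flags=0010 LS?F → skip
[8] flags=0010 LS?F → skip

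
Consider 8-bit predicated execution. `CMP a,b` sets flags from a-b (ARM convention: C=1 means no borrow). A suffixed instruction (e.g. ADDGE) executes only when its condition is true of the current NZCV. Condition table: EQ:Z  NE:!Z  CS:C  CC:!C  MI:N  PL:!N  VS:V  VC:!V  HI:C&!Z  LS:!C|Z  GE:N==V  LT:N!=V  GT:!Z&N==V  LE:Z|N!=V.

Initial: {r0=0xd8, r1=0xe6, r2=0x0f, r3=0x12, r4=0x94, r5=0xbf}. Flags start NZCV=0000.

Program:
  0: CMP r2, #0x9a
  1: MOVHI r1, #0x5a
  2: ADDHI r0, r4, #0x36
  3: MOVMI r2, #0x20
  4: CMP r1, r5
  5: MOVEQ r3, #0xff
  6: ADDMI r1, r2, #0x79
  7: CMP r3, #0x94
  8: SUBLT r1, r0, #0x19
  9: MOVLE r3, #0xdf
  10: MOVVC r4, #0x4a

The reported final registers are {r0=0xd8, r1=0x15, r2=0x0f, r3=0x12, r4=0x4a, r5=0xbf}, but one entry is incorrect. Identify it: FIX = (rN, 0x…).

FIX = (r1, 0xe6)

0: ✓ CMP  NZCV=0000
1: · MOVHI
2: · ADDHI
3: · MOVMI
4: ✓ CMP  NZCV=0010
5: · MOVEQ
6: · ADDMI
7: ✓ CMP  NZCV=0000
8: · SUBLT
9: · MOVLE
10: ✓ MOVVC  r4←0x4a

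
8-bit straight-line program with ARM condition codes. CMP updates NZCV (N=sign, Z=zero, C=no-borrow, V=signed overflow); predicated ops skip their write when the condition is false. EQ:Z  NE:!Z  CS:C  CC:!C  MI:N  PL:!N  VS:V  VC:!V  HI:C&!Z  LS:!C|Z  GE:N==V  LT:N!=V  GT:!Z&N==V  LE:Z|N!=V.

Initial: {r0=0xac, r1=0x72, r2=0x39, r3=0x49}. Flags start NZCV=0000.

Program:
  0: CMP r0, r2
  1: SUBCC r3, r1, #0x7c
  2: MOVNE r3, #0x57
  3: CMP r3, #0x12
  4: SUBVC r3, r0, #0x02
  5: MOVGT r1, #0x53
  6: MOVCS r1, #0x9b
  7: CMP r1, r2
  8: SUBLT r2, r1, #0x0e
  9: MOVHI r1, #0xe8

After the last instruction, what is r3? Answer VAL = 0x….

VAL = 0xaa

[0] flags=0011 → (cmp)
[1] flags=0011 CC?F → skip
[2] flags=0011 NE?T → r3=0x57
[3] flags=0010 → (cmp)
[4] flags=0010 VC?T → r3=0xaa
[5] flags=0010 GT?T → r1=0x53
[6] flags=0010 CS?T → r1=0x9b
[7] flags=0011 → (cmp)
[8] flags=0011 LT?T → r2=0x8d
[9] flags=0011 HI?T → r1=0xe8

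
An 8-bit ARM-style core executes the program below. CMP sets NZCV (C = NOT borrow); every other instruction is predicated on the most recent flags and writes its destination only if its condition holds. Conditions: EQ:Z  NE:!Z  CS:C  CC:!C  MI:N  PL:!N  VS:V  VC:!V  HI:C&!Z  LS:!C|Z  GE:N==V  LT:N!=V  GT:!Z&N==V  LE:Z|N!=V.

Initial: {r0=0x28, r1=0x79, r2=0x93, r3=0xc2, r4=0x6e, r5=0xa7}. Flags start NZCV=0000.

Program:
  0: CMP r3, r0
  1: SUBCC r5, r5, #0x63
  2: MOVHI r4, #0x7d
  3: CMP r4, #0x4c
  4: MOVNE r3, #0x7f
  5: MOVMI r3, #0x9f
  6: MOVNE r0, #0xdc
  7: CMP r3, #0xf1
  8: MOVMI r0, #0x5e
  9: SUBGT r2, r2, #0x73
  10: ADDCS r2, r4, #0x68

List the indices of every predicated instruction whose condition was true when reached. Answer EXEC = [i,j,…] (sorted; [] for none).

[0] flags=1010 → (cmp)
[1] flags=1010 CC?F → skip
[2] flags=1010 HI?T → r4=0x7d
[3] flags=0010 → (cmp)
[4] flags=0010 NE?T → r3=0x7f
[5] flags=0010 MI?F → skip
[6] flags=0010 NE?T → r0=0xdc
[7] flags=1001 → (cmp)
[8] flags=1001 MI?T → r0=0x5e
[9] flags=1001 GT?T → r2=0x20
[10] flags=1001 CS?F → skip

EXEC = [2,4,6,8,9]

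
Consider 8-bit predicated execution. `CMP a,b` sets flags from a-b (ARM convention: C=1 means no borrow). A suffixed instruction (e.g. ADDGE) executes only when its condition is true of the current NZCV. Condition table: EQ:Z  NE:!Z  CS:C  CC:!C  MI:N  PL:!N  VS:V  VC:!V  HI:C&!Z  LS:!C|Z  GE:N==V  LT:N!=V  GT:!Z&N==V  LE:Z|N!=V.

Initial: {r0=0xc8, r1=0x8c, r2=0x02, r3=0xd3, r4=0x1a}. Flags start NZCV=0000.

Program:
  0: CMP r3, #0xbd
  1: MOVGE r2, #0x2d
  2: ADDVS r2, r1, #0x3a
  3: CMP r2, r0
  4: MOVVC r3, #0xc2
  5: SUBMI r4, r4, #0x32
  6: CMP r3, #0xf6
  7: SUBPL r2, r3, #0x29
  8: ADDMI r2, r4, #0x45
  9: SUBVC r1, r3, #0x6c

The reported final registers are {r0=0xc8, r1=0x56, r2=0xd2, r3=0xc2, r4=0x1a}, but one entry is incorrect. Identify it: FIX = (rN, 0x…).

FIX = (r2, 0x5f)

0: ✓ CMP  NZCV=0010
1: ✓ MOVGE  r2←0x2d
2: · ADDVS
3: ✓ CMP  NZCV=0000
4: ✓ MOVVC  r3←0xc2
5: · SUBMI
6: ✓ CMP  NZCV=1000
7: · SUBPL
8: ✓ ADDMI  r2←0x5f
9: ✓ SUBVC  r1←0x56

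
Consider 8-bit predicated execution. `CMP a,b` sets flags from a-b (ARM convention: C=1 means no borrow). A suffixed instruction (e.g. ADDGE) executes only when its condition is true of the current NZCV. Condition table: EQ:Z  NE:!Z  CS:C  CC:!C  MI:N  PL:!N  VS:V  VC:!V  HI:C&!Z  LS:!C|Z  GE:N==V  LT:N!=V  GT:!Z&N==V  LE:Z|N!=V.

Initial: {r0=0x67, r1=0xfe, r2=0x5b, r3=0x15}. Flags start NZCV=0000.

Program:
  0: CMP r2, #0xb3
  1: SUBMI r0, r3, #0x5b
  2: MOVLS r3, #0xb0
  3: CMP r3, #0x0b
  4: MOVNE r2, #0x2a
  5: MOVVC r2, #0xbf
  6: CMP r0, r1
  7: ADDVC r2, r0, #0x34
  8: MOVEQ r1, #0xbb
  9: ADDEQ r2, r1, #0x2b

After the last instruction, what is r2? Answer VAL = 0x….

VAL = 0xee

0: ✓ CMP  NZCV=1001
1: ✓ SUBMI  r0←0xba
2: ✓ MOVLS  r3←0xb0
3: ✓ CMP  NZCV=1010
4: ✓ MOVNE  r2←0x2a
5: ✓ MOVVC  r2←0xbf
6: ✓ CMP  NZCV=1000
7: ✓ ADDVC  r2←0xee
8: · MOVEQ
9: · ADDEQ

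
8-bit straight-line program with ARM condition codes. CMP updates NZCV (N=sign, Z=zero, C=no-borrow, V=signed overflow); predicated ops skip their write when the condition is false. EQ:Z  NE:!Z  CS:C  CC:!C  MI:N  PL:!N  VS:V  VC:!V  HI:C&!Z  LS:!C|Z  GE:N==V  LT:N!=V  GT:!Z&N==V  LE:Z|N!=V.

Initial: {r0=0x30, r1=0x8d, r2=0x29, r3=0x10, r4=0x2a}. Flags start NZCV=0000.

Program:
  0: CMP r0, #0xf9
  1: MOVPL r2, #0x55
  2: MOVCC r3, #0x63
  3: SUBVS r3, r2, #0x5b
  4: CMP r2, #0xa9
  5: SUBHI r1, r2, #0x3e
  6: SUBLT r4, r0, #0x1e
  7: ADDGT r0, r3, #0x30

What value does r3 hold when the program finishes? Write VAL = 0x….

VAL = 0x63

[0] flags=0000 → (cmp)
[1] flags=0000 PL?T → r2=0x55
[2] flags=0000 CC?T → r3=0x63
[3] flags=0000 VS?F → skip
[4] flags=1001 → (cmp)
[5] flags=1001 HI?F → skip
[6] flags=1001 LT?F → skip
[7] flags=1001 GT?T → r0=0x93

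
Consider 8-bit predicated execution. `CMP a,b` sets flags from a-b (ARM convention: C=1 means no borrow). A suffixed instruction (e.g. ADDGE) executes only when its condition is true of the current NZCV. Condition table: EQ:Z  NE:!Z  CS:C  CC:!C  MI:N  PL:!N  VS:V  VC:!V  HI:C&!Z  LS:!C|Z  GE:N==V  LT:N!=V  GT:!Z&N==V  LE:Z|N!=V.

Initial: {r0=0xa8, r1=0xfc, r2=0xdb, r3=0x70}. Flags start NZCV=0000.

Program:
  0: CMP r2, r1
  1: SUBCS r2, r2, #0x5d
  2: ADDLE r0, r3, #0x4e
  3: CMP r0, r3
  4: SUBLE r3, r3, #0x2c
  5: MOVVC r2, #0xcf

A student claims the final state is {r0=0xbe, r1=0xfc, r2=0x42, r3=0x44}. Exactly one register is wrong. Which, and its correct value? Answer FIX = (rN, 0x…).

[0] flags=1000 → (cmp)
[1] flags=1000 CS?F → skip
[2] flags=1000 LE?T → r0=0xbe
[3] flags=0011 → (cmp)
[4] flags=0011 LE?T → r3=0x44
[5] flags=0011 VC?F → skip

FIX = (r2, 0xdb)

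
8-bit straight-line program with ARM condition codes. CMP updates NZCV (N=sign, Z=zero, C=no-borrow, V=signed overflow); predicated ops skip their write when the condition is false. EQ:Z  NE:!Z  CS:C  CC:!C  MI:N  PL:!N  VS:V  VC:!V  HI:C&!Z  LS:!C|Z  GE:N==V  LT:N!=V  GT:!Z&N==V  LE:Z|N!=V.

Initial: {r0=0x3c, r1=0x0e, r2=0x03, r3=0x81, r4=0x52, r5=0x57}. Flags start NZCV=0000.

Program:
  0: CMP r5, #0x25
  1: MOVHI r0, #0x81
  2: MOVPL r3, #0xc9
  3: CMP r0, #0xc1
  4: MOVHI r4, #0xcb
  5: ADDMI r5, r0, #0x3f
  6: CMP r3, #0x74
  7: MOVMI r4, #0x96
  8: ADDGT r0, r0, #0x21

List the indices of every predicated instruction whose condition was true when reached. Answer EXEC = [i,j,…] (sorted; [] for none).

[0] flags=0010 → (cmp)
[1] flags=0010 HI?T → r0=0x81
[2] flags=0010 PL?T → r3=0xc9
[3] flags=1000 → (cmp)
[4] flags=1000 HI?F → skip
[5] flags=1000 MI?T → r5=0xc0
[6] flags=0011 → (cmp)
[7] flags=0011 MI?F → skip
[8] flags=0011 GT?F → skip

EXEC = [1,2,5]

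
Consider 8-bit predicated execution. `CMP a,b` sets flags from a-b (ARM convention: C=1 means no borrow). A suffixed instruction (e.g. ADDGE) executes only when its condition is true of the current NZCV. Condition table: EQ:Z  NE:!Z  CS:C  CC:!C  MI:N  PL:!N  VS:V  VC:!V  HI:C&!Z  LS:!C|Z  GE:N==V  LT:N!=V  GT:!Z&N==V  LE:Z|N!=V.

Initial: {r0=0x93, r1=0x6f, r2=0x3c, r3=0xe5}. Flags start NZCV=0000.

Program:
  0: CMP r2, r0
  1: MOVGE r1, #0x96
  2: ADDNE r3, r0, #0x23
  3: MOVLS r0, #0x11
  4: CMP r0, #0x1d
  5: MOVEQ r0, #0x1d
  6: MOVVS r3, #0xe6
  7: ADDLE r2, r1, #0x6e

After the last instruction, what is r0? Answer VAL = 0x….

VAL = 0x11

[0] flags=1001 → (cmp)
[1] flags=1001 GE?T → r1=0x96
[2] flags=1001 NE?T → r3=0xb6
[3] flags=1001 LS?T → r0=0x11
[4] flags=1000 → (cmp)
[5] flags=1000 EQ?F → skip
[6] flags=1000 VS?F → skip
[7] flags=1000 LE?T → r2=0x04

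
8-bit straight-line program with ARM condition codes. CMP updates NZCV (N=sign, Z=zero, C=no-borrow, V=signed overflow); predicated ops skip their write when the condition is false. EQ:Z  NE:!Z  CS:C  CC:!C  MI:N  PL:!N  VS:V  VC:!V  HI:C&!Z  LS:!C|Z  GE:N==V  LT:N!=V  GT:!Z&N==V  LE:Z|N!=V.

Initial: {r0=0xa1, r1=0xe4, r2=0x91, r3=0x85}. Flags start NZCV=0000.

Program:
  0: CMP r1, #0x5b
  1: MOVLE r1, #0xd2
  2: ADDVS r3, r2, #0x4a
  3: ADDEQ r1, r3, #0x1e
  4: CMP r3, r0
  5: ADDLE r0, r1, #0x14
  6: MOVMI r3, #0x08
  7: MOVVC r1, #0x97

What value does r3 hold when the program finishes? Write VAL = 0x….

VAL = 0x08

0: ✓ CMP  NZCV=1010
1: ✓ MOVLE  r1←0xd2
2: · ADDVS
3: · ADDEQ
4: ✓ CMP  NZCV=1000
5: ✓ ADDLE  r0←0xe6
6: ✓ MOVMI  r3←0x08
7: ✓ MOVVC  r1←0x97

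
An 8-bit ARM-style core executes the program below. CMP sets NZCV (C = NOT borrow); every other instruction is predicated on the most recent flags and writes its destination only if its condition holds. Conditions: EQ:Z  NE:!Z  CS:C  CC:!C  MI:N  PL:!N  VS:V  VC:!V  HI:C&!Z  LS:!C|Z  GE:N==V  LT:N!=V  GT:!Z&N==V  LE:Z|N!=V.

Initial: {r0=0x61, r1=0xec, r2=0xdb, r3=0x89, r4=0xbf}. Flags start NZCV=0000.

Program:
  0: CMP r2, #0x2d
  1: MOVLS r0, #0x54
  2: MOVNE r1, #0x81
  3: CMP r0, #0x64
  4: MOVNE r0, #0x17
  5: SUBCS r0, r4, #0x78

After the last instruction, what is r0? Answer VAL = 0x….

VAL = 0x17

[0] flags=1010 → (cmp)
[1] flags=1010 LS?F → skip
[2] flags=1010 NE?T → r1=0x81
[3] flags=1000 → (cmp)
[4] flags=1000 NE?T → r0=0x17
[5] flags=1000 CS?F → skip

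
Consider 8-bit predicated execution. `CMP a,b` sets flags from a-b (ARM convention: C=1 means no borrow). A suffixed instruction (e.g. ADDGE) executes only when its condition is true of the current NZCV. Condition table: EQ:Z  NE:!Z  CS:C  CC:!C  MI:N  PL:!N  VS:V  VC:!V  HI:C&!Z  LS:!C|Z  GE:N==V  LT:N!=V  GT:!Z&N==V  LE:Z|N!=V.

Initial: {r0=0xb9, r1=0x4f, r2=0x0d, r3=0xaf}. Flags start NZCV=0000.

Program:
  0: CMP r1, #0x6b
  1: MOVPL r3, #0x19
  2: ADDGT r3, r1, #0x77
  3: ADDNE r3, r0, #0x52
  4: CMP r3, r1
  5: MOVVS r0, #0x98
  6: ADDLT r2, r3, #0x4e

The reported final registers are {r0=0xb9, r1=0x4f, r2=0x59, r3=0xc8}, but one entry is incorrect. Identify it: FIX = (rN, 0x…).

0: ✓ CMP  NZCV=1000
1: · MOVPL
2: · ADDGT
3: ✓ ADDNE  r3←0x0b
4: ✓ CMP  NZCV=1000
5: · MOVVS
6: ✓ ADDLT  r2←0x59

FIX = (r3, 0x0b)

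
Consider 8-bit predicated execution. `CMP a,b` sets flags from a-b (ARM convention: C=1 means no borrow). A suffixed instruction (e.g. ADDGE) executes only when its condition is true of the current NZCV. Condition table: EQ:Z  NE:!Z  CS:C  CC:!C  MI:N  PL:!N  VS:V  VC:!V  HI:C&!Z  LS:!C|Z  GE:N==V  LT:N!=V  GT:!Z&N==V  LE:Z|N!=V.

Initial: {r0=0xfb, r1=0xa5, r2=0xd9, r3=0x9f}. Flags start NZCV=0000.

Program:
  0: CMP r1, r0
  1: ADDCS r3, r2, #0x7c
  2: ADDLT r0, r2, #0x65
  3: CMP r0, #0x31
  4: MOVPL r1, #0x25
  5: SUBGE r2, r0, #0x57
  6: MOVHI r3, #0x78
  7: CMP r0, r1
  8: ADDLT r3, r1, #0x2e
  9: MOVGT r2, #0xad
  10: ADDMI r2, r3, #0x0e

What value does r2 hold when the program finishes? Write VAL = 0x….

VAL = 0xad

0: ✓ CMP  NZCV=1000
1: · ADDCS
2: ✓ ADDLT  r0←0x3e
3: ✓ CMP  NZCV=0010
4: ✓ MOVPL  r1←0x25
5: ✓ SUBGE  r2←0xe7
6: ✓ MOVHI  r3←0x78
7: ✓ CMP  NZCV=0010
8: · ADDLT
9: ✓ MOVGT  r2←0xad
10: · ADDMI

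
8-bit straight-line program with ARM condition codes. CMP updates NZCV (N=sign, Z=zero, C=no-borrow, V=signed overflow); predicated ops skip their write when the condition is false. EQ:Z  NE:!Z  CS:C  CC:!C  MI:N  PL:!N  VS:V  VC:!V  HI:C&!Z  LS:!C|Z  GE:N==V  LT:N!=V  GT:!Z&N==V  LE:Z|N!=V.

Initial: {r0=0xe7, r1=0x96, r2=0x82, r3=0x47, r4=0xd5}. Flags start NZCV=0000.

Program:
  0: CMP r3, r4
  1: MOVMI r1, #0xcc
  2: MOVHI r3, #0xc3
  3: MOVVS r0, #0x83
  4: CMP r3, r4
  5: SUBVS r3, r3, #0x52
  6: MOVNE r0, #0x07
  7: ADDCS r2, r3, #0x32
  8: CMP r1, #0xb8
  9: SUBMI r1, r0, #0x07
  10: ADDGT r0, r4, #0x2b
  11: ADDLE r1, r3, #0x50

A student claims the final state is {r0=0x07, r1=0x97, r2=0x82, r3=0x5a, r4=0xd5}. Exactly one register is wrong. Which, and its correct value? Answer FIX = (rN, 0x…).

[0] flags=0000 → (cmp)
[1] flags=0000 MI?F → skip
[2] flags=0000 HI?F → skip
[3] flags=0000 VS?F → skip
[4] flags=0000 → (cmp)
[5] flags=0000 VS?F → skip
[6] flags=0000 NE?T → r0=0x07
[7] flags=0000 CS?F → skip
[8] flags=1000 → (cmp)
[9] flags=1000 MI?T → r1=0x00
[10] flags=1000 GT?F → skip
[11] flags=1000 LE?T → r1=0x97

FIX = (r3, 0x47)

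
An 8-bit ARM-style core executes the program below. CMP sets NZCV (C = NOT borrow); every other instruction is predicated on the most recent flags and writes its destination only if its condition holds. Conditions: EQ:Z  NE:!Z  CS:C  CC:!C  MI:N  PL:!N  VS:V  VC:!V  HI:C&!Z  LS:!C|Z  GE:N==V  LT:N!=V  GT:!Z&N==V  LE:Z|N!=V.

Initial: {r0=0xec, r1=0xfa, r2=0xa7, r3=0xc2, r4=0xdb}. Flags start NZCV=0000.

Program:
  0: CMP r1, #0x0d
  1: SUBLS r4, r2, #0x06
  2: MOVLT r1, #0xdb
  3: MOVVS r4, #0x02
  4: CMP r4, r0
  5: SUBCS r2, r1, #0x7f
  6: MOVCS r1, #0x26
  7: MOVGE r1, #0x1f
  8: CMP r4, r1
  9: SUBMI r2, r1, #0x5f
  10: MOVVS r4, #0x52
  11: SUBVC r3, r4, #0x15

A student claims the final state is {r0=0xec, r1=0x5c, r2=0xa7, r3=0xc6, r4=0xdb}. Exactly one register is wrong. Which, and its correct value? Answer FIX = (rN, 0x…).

FIX = (r1, 0xdb)

0: ✓ CMP  NZCV=1010
1: · SUBLS
2: ✓ MOVLT  r1←0xdb
3: · MOVVS
4: ✓ CMP  NZCV=1000
5: · SUBCS
6: · MOVCS
7: · MOVGE
8: ✓ CMP  NZCV=0110
9: · SUBMI
10: · MOVVS
11: ✓ SUBVC  r3←0xc6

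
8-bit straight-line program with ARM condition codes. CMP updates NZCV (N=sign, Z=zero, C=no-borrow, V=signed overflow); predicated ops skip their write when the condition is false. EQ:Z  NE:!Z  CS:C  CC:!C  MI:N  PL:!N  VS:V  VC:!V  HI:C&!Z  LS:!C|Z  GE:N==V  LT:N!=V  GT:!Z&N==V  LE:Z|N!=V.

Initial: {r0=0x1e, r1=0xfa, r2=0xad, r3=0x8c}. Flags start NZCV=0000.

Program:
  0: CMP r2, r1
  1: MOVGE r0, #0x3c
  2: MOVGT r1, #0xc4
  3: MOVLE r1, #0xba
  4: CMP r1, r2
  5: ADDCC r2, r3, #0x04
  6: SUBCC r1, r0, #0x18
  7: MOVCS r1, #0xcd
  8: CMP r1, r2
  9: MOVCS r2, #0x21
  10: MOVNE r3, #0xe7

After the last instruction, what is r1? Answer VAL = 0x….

[0] flags=1000 → (cmp)
[1] flags=1000 GE?F → skip
[2] flags=1000 GT?F → skip
[3] flags=1000 LE?T → r1=0xba
[4] flags=0010 → (cmp)
[5] flags=0010 CC?F → skip
[6] flags=0010 CC?F → skip
[7] flags=0010 CS?T → r1=0xcd
[8] flags=0010 → (cmp)
[9] flags=0010 CS?T → r2=0x21
[10] flags=0010 NE?T → r3=0xe7

VAL = 0xcd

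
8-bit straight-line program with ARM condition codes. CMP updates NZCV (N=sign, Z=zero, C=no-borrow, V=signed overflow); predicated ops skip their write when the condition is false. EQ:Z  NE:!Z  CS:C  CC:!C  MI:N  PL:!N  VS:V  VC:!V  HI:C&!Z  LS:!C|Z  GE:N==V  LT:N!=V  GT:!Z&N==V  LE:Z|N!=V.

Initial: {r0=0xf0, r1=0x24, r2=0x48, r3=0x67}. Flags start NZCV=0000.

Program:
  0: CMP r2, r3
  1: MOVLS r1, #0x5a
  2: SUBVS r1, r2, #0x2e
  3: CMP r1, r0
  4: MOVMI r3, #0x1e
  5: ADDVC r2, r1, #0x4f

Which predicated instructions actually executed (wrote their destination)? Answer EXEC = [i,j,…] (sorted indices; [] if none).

[0] flags=1000 → (cmp)
[1] flags=1000 LS?T → r1=0x5a
[2] flags=1000 VS?F → skip
[3] flags=0000 → (cmp)
[4] flags=0000 MI?F → skip
[5] flags=0000 VC?T → r2=0xa9

EXEC = [1,5]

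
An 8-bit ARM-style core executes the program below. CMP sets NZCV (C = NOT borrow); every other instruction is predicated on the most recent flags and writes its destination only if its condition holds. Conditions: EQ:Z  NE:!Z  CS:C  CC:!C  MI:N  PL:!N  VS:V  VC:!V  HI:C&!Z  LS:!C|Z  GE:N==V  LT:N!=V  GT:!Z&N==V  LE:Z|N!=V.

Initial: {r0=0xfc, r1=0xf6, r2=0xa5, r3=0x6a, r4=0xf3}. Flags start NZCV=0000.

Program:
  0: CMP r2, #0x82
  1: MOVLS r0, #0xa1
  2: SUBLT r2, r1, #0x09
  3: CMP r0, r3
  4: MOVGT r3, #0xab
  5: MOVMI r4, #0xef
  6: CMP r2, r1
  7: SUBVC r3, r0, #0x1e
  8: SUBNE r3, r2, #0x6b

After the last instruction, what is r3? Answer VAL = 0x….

0: ✓ CMP  NZCV=0010
1: · MOVLS
2: · SUBLT
3: ✓ CMP  NZCV=1010
4: · MOVGT
5: ✓ MOVMI  r4←0xef
6: ✓ CMP  NZCV=1000
7: ✓ SUBVC  r3←0xde
8: ✓ SUBNE  r3←0x3a

VAL = 0x3a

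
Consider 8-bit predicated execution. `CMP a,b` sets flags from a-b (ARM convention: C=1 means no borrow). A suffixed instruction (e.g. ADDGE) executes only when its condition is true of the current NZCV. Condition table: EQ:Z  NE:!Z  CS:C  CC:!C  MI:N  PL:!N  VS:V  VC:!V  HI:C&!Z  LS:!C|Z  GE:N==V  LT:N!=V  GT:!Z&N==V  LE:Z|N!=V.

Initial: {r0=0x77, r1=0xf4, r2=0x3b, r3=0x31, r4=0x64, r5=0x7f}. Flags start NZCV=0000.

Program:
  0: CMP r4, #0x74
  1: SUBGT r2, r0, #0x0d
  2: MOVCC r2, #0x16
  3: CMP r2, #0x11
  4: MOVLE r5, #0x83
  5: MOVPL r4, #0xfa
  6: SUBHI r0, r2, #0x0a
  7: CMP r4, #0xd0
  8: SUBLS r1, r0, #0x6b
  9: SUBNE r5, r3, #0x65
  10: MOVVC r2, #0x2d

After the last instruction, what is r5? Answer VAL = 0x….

[0] flags=1000 → (cmp)
[1] flags=1000 GT?F → skip
[2] flags=1000 CC?T → r2=0x16
[3] flags=0010 → (cmp)
[4] flags=0010 LE?F → skip
[5] flags=0010 PL?T → r4=0xfa
[6] flags=0010 HI?T → r0=0x0c
[7] flags=0010 → (cmp)
[8] flags=0010 LS?F → skip
[9] flags=0010 NE?T → r5=0xcc
[10] flags=0010 VC?T → r2=0x2d

VAL = 0xcc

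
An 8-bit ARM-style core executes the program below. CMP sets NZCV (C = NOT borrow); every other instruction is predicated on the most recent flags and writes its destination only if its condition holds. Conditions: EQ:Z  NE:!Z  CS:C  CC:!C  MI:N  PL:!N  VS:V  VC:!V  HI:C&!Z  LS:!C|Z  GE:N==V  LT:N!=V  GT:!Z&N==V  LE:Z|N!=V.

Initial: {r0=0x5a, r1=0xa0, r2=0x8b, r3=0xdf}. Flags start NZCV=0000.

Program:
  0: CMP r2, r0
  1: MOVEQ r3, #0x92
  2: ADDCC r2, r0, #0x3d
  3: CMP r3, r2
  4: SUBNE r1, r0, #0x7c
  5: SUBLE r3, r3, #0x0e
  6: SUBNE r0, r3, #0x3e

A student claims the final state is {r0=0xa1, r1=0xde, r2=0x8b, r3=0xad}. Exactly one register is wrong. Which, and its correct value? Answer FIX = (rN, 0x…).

0: ✓ CMP  NZCV=0011
1: · MOVEQ
2: · ADDCC
3: ✓ CMP  NZCV=0010
4: ✓ SUBNE  r1←0xde
5: · SUBLE
6: ✓ SUBNE  r0←0xa1

FIX = (r3, 0xdf)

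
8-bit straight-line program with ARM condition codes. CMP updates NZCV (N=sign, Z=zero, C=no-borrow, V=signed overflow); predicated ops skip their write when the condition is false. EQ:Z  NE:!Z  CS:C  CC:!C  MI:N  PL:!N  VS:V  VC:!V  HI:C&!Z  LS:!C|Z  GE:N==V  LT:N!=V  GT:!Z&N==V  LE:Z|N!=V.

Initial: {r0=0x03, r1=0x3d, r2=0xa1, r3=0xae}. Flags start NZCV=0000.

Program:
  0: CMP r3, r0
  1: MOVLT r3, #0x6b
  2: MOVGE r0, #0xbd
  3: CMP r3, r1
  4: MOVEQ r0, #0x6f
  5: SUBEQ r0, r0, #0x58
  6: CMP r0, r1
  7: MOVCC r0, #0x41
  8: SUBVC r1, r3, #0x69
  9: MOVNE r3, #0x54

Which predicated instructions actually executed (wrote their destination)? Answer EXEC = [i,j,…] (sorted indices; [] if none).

EXEC = [1,7,8,9]

0: ✓ CMP  NZCV=1010
1: ✓ MOVLT  r3←0x6b
2: · MOVGE
3: ✓ CMP  NZCV=0010
4: · MOVEQ
5: · SUBEQ
6: ✓ CMP  NZCV=1000
7: ✓ MOVCC  r0←0x41
8: ✓ SUBVC  r1←0x02
9: ✓ MOVNE  r3←0x54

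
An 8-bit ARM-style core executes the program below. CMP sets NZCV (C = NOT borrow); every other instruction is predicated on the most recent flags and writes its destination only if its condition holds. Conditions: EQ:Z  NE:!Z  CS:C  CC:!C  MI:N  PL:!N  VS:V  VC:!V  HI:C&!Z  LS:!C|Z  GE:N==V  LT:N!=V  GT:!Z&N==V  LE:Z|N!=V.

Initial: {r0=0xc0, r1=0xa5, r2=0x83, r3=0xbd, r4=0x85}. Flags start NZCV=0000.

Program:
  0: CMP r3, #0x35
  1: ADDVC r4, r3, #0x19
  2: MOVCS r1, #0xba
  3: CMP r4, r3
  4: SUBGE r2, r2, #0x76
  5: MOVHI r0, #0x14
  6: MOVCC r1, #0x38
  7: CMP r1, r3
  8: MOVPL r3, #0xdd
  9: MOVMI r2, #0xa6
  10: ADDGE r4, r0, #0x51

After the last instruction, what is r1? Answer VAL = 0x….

VAL = 0xba

[0] flags=1010 → (cmp)
[1] flags=1010 VC?T → r4=0xd6
[2] flags=1010 CS?T → r1=0xba
[3] flags=0010 → (cmp)
[4] flags=0010 GE?T → r2=0x0d
[5] flags=0010 HI?T → r0=0x14
[6] flags=0010 CC?F → skip
[7] flags=1000 → (cmp)
[8] flags=1000 PL?F → skip
[9] flags=1000 MI?T → r2=0xa6
[10] flags=1000 GE?F → skip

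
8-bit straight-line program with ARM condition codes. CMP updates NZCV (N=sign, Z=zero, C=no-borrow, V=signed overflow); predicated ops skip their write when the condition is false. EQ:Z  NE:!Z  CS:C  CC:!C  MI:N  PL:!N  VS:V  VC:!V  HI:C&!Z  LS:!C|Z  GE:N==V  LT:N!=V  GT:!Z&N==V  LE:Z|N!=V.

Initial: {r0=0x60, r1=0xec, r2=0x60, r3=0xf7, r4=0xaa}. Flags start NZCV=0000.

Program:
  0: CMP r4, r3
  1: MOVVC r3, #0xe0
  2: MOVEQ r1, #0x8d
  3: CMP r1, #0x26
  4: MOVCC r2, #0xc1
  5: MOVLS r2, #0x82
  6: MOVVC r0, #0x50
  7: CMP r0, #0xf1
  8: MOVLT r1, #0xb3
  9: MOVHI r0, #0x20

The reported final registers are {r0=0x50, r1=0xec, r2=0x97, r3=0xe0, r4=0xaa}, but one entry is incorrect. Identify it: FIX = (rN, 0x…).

[0] flags=1000 → (cmp)
[1] flags=1000 VC?T → r3=0xe0
[2] flags=1000 EQ?F → skip
[3] flags=1010 → (cmp)
[4] flags=1010 CC?F → skip
[5] flags=1010 LS?F → skip
[6] flags=1010 VC?T → r0=0x50
[7] flags=0000 → (cmp)
[8] flags=0000 LT?F → skip
[9] flags=0000 HI?F → skip

FIX = (r2, 0x60)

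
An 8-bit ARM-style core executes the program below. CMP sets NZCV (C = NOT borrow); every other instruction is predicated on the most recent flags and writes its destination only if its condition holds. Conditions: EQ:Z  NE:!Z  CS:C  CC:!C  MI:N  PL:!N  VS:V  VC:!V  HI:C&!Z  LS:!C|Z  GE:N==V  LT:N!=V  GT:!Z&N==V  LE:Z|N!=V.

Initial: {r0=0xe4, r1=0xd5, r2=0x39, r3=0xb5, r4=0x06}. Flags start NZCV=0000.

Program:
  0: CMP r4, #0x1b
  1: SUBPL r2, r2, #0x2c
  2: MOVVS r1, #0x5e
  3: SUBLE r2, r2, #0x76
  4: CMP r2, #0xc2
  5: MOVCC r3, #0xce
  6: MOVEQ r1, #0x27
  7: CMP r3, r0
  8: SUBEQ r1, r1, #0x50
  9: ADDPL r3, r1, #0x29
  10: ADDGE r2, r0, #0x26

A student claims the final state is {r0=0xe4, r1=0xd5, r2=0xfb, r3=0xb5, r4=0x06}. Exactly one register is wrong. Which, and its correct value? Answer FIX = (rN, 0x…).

0: ✓ CMP  NZCV=1000
1: · SUBPL
2: · MOVVS
3: ✓ SUBLE  r2←0xc3
4: ✓ CMP  NZCV=0010
5: · MOVCC
6: · MOVEQ
7: ✓ CMP  NZCV=1000
8: · SUBEQ
9: · ADDPL
10: · ADDGE

FIX = (r2, 0xc3)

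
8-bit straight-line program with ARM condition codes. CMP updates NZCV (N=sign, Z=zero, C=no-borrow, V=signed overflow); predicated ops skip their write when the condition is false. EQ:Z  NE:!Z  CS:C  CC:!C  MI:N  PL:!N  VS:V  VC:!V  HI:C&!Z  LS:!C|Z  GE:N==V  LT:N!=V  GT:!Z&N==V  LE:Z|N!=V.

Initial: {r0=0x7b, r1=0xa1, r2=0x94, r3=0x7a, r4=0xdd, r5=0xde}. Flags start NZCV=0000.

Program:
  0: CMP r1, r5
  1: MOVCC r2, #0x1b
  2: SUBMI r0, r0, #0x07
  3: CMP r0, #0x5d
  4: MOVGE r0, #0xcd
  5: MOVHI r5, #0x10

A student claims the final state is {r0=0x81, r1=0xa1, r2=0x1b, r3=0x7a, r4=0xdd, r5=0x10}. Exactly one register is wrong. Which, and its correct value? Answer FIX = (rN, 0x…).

[0] flags=1000 → (cmp)
[1] flags=1000 CC?T → r2=0x1b
[2] flags=1000 MI?T → r0=0x74
[3] flags=0010 → (cmp)
[4] flags=0010 GE?T → r0=0xcd
[5] flags=0010 HI?T → r5=0x10

FIX = (r0, 0xcd)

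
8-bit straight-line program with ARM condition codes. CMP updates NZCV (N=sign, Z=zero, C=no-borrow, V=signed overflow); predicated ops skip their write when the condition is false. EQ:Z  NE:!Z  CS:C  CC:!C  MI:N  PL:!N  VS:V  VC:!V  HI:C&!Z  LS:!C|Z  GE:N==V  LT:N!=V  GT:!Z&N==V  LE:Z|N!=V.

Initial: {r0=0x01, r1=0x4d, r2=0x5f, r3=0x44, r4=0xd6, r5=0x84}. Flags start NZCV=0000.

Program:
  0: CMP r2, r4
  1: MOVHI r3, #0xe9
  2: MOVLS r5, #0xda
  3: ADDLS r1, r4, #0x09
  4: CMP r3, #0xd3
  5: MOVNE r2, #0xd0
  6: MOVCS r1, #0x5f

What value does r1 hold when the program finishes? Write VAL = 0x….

VAL = 0xdf

[0] flags=1001 → (cmp)
[1] flags=1001 HI?F → skip
[2] flags=1001 LS?T → r5=0xda
[3] flags=1001 LS?T → r1=0xdf
[4] flags=0000 → (cmp)
[5] flags=0000 NE?T → r2=0xd0
[6] flags=0000 CS?F → skip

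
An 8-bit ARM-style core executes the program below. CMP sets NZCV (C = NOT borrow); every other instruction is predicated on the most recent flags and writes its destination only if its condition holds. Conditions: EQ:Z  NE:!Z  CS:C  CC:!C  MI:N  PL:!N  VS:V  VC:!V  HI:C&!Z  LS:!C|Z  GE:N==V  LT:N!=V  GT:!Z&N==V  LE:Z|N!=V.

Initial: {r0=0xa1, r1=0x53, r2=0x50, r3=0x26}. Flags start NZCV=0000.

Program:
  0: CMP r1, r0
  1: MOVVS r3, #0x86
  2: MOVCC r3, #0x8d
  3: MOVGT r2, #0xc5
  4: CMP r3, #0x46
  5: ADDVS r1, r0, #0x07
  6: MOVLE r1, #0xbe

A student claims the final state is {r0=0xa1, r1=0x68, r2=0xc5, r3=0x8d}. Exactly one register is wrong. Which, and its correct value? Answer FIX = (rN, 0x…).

FIX = (r1, 0xbe)

[0] flags=1001 → (cmp)
[1] flags=1001 VS?T → r3=0x86
[2] flags=1001 CC?T → r3=0x8d
[3] flags=1001 GT?T → r2=0xc5
[4] flags=0011 → (cmp)
[5] flags=0011 VS?T → r1=0xa8
[6] flags=0011 LE?T → r1=0xbe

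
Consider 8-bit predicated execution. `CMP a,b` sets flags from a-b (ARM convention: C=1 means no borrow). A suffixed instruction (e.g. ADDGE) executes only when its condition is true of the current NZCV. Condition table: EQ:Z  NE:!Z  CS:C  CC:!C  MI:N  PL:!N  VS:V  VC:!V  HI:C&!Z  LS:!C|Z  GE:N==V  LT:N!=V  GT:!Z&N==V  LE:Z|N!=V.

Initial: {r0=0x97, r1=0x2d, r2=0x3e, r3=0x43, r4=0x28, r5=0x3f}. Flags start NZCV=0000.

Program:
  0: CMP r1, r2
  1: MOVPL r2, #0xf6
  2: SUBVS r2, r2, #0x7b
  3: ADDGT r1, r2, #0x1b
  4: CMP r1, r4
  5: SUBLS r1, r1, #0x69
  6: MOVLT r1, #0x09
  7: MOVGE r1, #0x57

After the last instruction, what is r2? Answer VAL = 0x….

VAL = 0x3e

0: ✓ CMP  NZCV=1000
1: · MOVPL
2: · SUBVS
3: · ADDGT
4: ✓ CMP  NZCV=0010
5: · SUBLS
6: · MOVLT
7: ✓ MOVGE  r1←0x57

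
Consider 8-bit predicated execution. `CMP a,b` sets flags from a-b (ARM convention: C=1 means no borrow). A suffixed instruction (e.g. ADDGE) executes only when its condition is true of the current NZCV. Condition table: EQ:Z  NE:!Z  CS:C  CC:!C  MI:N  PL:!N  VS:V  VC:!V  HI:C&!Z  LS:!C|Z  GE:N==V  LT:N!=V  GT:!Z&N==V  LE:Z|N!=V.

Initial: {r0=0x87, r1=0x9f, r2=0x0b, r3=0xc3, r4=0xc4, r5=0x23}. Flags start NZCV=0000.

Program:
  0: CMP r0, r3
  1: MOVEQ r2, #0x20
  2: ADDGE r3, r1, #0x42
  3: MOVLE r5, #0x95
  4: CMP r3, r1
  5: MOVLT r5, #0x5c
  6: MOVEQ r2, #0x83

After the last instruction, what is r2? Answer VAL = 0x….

VAL = 0x0b

[0] flags=1000 → (cmp)
[1] flags=1000 EQ?F → skip
[2] flags=1000 GE?F → skip
[3] flags=1000 LE?T → r5=0x95
[4] flags=0010 → (cmp)
[5] flags=0010 LT?F → skip
[6] flags=0010 EQ?F → skip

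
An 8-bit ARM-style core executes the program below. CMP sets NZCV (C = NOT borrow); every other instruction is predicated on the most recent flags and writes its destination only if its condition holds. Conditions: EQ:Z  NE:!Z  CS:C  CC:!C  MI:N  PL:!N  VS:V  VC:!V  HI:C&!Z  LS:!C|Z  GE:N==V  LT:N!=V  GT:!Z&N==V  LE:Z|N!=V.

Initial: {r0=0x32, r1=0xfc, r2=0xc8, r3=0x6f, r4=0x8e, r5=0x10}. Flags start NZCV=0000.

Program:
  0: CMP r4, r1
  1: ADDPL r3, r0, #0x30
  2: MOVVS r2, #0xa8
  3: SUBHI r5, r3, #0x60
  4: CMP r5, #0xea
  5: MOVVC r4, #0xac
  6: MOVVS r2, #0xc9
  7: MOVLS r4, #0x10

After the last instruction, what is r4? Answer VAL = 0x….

0: ✓ CMP  NZCV=1000
1: · ADDPL
2: · MOVVS
3: · SUBHI
4: ✓ CMP  NZCV=0000
5: ✓ MOVVC  r4←0xac
6: · MOVVS
7: ✓ MOVLS  r4←0x10

VAL = 0x10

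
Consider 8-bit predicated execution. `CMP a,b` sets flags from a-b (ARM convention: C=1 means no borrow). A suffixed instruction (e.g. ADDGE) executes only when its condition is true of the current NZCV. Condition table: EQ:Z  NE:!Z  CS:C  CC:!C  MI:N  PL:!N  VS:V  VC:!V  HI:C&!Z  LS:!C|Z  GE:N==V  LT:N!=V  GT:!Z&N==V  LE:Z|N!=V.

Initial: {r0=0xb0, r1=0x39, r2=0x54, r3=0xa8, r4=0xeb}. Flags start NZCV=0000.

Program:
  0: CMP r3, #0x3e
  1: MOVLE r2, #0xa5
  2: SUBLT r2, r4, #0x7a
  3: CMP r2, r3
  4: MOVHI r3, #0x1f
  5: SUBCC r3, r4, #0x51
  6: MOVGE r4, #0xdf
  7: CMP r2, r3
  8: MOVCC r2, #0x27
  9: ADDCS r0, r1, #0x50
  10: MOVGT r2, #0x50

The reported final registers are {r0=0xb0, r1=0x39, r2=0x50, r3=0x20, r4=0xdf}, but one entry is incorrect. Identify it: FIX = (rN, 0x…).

0: ✓ CMP  NZCV=0011
1: ✓ MOVLE  r2←0xa5
2: ✓ SUBLT  r2←0x71
3: ✓ CMP  NZCV=1001
4: · MOVHI
5: ✓ SUBCC  r3←0x9a
6: ✓ MOVGE  r4←0xdf
7: ✓ CMP  NZCV=1001
8: ✓ MOVCC  r2←0x27
9: · ADDCS
10: ✓ MOVGT  r2←0x50

FIX = (r3, 0x9a)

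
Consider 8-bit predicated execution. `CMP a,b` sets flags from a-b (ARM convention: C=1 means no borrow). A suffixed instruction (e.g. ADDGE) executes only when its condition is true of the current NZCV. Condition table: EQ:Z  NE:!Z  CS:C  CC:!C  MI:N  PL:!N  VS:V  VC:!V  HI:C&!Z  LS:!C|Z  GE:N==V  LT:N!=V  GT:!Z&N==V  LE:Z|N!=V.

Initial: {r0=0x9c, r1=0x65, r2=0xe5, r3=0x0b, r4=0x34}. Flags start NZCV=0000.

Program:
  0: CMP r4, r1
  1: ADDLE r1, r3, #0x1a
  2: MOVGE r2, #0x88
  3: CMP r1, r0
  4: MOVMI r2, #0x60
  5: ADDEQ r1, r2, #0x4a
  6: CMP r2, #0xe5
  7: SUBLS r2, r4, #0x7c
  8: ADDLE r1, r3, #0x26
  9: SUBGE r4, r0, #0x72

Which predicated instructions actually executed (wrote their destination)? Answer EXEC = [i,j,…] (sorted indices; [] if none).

EXEC = [1,4,7,9]

[0] flags=1000 → (cmp)
[1] flags=1000 LE?T → r1=0x25
[2] flags=1000 GE?F → skip
[3] flags=1001 → (cmp)
[4] flags=1001 MI?T → r2=0x60
[5] flags=1001 EQ?F → skip
[6] flags=0000 → (cmp)
[7] flags=0000 LS?T → r2=0xb8
[8] flags=0000 LE?F → skip
[9] flags=0000 GE?T → r4=0x2a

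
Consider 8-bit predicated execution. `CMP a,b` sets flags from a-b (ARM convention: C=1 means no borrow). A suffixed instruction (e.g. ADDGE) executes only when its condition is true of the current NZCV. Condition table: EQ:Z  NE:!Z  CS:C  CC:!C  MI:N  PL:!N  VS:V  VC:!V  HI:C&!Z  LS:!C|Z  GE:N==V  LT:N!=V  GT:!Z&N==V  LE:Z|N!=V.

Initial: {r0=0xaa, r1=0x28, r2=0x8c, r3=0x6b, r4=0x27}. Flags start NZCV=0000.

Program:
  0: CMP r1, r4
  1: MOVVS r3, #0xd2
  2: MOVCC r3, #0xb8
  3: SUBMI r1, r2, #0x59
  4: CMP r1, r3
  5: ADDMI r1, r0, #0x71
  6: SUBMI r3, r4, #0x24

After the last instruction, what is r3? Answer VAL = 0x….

VAL = 0x03

0: ✓ CMP  NZCV=0010
1: · MOVVS
2: · MOVCC
3: · SUBMI
4: ✓ CMP  NZCV=1000
5: ✓ ADDMI  r1←0x1b
6: ✓ SUBMI  r3←0x03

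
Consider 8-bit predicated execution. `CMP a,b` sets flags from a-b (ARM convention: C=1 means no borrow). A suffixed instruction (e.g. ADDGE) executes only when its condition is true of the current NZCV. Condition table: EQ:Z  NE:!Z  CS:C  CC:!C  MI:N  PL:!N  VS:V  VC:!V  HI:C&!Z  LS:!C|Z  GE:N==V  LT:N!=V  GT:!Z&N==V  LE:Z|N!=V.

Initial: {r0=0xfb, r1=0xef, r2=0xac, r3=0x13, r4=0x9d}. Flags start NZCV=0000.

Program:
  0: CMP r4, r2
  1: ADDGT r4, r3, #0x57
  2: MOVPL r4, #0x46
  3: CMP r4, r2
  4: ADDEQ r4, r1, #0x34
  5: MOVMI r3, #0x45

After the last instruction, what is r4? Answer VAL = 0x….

VAL = 0x9d

0: ✓ CMP  NZCV=1000
1: · ADDGT
2: · MOVPL
3: ✓ CMP  NZCV=1000
4: · ADDEQ
5: ✓ MOVMI  r3←0x45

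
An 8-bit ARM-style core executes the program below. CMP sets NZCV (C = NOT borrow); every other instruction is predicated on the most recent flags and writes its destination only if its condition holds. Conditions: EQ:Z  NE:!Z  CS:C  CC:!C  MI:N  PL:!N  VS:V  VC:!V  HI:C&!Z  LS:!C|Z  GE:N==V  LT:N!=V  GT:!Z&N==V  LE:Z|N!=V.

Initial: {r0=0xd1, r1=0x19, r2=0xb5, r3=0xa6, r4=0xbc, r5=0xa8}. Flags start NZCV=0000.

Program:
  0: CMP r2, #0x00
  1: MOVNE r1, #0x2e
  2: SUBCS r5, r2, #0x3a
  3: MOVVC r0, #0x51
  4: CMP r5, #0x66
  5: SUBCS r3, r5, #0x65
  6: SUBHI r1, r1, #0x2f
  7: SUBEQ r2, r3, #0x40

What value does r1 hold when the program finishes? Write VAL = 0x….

VAL = 0xff

[0] flags=1010 → (cmp)
[1] flags=1010 NE?T → r1=0x2e
[2] flags=1010 CS?T → r5=0x7b
[3] flags=1010 VC?T → r0=0x51
[4] flags=0010 → (cmp)
[5] flags=0010 CS?T → r3=0x16
[6] flags=0010 HI?T → r1=0xff
[7] flags=0010 EQ?F → skip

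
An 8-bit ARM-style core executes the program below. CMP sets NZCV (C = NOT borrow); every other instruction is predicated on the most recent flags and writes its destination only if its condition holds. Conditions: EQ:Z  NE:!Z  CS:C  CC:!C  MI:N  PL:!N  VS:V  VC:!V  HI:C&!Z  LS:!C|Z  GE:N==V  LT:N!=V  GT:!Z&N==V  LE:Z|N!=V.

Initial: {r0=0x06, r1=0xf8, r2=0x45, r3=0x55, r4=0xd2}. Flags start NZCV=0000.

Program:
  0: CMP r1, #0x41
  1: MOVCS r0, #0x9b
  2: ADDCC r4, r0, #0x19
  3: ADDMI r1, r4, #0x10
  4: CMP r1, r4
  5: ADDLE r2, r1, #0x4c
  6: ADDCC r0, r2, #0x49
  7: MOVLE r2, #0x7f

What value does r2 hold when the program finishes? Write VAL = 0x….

VAL = 0x45

[0] flags=1010 → (cmp)
[1] flags=1010 CS?T → r0=0x9b
[2] flags=1010 CC?F → skip
[3] flags=1010 MI?T → r1=0xe2
[4] flags=0010 → (cmp)
[5] flags=0010 LE?F → skip
[6] flags=0010 CC?F → skip
[7] flags=0010 LE?F → skip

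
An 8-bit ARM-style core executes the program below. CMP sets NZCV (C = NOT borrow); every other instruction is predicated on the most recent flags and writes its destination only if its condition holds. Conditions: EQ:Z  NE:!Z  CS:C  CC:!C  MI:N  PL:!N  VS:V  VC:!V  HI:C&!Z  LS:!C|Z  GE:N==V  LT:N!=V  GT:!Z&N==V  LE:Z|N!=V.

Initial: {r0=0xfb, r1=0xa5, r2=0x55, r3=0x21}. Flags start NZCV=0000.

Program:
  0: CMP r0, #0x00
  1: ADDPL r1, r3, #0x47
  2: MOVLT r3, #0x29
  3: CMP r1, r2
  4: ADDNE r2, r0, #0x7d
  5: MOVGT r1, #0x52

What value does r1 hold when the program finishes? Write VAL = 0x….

VAL = 0xa5

0: ✓ CMP  NZCV=1010
1: · ADDPL
2: ✓ MOVLT  r3←0x29
3: ✓ CMP  NZCV=0011
4: ✓ ADDNE  r2←0x78
5: · MOVGT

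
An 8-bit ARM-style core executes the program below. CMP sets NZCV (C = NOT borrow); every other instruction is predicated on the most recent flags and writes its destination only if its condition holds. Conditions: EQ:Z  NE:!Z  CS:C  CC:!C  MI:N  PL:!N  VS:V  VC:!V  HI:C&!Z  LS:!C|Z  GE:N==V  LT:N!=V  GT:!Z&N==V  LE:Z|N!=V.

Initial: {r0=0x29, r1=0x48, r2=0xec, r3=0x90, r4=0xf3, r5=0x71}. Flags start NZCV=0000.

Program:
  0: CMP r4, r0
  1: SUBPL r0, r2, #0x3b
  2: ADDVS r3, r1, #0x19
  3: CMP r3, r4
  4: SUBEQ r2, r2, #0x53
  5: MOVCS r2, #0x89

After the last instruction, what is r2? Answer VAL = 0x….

VAL = 0xec

[0] flags=1010 → (cmp)
[1] flags=1010 PL?F → skip
[2] flags=1010 VS?F → skip
[3] flags=1000 → (cmp)
[4] flags=1000 EQ?F → skip
[5] flags=1000 CS?F → skip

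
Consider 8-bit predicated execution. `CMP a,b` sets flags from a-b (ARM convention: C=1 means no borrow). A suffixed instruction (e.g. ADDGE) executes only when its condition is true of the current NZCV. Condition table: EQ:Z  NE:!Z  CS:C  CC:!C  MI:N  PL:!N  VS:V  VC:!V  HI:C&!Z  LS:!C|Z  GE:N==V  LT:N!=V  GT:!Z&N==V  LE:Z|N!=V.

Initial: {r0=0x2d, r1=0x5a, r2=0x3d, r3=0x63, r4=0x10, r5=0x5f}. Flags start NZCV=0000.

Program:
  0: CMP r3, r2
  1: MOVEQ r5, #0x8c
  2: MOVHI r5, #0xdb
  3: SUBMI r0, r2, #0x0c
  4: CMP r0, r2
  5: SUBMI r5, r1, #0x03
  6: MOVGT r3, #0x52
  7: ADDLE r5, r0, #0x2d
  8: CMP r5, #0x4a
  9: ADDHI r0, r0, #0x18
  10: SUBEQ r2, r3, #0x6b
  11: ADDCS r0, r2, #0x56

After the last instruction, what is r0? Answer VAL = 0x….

VAL = 0x93

0: ✓ CMP  NZCV=0010
1: · MOVEQ
2: ✓ MOVHI  r5←0xdb
3: · SUBMI
4: ✓ CMP  NZCV=1000
5: ✓ SUBMI  r5←0x57
6: · MOVGT
7: ✓ ADDLE  r5←0x5a
8: ✓ CMP  NZCV=0010
9: ✓ ADDHI  r0←0x45
10: · SUBEQ
11: ✓ ADDCS  r0←0x93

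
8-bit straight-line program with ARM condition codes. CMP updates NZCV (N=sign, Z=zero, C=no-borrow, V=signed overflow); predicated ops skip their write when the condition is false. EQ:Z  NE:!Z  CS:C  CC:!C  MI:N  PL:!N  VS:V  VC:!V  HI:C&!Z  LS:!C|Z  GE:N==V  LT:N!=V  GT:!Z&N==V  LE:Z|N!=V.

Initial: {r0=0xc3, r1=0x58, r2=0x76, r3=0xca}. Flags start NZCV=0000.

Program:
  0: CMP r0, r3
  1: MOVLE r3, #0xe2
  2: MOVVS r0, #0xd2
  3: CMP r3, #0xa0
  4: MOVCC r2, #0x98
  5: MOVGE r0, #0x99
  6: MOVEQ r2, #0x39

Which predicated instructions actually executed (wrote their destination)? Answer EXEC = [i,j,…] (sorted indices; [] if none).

EXEC = [1,5]

0: ✓ CMP  NZCV=1000
1: ✓ MOVLE  r3←0xe2
2: · MOVVS
3: ✓ CMP  NZCV=0010
4: · MOVCC
5: ✓ MOVGE  r0←0x99
6: · MOVEQ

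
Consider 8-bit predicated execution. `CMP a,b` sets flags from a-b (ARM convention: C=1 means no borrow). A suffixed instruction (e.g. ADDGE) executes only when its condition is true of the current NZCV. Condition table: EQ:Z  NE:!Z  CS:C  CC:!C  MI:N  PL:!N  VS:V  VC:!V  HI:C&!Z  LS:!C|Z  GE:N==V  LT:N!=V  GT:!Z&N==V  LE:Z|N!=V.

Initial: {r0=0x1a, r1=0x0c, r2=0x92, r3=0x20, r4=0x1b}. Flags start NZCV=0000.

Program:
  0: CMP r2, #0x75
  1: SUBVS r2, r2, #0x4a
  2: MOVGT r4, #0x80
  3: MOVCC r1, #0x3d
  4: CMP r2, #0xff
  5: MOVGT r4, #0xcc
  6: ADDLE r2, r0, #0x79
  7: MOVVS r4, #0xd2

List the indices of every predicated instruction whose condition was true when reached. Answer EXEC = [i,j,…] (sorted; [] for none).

[0] flags=0011 → (cmp)
[1] flags=0011 VS?T → r2=0x48
[2] flags=0011 GT?F → skip
[3] flags=0011 CC?F → skip
[4] flags=0000 → (cmp)
[5] flags=0000 GT?T → r4=0xcc
[6] flags=0000 LE?F → skip
[7] flags=0000 VS?F → skip

EXEC = [1,5]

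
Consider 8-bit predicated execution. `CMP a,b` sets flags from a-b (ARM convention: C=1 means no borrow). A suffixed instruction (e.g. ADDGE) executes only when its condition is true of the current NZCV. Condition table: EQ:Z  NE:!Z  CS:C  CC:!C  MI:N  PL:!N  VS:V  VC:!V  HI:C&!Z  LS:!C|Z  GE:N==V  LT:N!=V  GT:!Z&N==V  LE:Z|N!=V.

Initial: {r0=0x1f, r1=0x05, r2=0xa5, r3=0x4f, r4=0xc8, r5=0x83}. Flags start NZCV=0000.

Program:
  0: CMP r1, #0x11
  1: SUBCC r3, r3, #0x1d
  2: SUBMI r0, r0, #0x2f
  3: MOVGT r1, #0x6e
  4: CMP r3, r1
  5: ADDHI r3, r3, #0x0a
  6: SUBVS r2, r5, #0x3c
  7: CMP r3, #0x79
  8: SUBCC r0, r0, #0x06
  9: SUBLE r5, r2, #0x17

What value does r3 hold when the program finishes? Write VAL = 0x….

VAL = 0x3c

0: ✓ CMP  NZCV=1000
1: ✓ SUBCC  r3←0x32
2: ✓ SUBMI  r0←0xf0
3: · MOVGT
4: ✓ CMP  NZCV=0010
5: ✓ ADDHI  r3←0x3c
6: · SUBVS
7: ✓ CMP  NZCV=1000
8: ✓ SUBCC  r0←0xea
9: ✓ SUBLE  r5←0x8e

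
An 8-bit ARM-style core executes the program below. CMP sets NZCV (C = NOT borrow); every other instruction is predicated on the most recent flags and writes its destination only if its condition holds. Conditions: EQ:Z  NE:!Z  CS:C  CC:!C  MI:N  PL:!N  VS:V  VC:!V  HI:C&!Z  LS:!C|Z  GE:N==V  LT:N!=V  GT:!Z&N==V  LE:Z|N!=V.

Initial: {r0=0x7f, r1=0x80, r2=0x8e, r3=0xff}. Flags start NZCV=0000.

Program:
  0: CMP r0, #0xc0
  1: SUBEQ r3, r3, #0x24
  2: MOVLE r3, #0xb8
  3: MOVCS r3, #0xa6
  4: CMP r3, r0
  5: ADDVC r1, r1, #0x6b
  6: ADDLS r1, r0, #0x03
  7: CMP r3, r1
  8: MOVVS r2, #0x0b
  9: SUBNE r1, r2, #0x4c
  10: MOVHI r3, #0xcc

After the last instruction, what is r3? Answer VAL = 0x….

VAL = 0xcc

[0] flags=1001 → (cmp)
[1] flags=1001 EQ?F → skip
[2] flags=1001 LE?F → skip
[3] flags=1001 CS?F → skip
[4] flags=1010 → (cmp)
[5] flags=1010 VC?T → r1=0xeb
[6] flags=1010 LS?F → skip
[7] flags=0010 → (cmp)
[8] flags=0010 VS?F → skip
[9] flags=0010 NE?T → r1=0x42
[10] flags=0010 HI?T → r3=0xcc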